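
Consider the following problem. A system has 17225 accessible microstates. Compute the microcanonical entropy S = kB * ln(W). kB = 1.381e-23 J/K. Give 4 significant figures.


Step 1: ln(W) = ln(17225) = 9.754
Step 2: S = kB * ln(W) = 1.381e-23 * 9.754
Step 3: S = 1.347e-22 J/K

1.347e-22


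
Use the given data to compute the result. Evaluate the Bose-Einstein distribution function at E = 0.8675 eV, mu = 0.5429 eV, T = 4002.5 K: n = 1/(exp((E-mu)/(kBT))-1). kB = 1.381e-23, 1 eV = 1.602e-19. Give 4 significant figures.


Step 1: (E - mu) = 0.3246 eV
Step 2: x = (E-mu)*eV/(kB*T) = 0.3246*1.602e-19/(1.381e-23*4002.5) = 0.9408
Step 3: exp(x) = 2.562
Step 4: n = 1/(exp(x)-1) = 0.6402

0.6402


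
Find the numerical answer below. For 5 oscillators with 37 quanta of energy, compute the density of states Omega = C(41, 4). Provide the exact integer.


Step 1: Use binomial coefficient C(41, 4)
Step 2: Numerator = 41! / 37!
Step 3: Denominator = 4!
Step 4: Omega = 101270

101270


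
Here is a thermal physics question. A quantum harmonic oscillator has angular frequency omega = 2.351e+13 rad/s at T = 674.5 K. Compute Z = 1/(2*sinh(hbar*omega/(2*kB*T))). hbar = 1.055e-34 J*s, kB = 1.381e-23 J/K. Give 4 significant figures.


Step 1: Compute x = hbar*omega/(kB*T) = 1.055e-34*2.351e+13/(1.381e-23*674.5) = 0.2663
Step 2: x/2 = 0.1331
Step 3: sinh(x/2) = 0.1335
Step 4: Z = 1/(2*0.1335) = 3.744

3.744


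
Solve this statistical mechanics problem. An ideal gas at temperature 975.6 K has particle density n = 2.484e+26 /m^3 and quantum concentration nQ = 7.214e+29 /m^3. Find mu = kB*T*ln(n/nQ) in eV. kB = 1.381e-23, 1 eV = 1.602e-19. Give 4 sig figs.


Step 1: n/nQ = 2.484e+26/7.214e+29 = 0.0003443
Step 2: ln(n/nQ) = -7.974
Step 3: mu = kB*T*ln(n/nQ) = 1.347e-20*-7.974 = -1.074e-19 J
Step 4: Convert to eV: -1.074e-19/1.602e-19 = -0.6706 eV

-0.6706


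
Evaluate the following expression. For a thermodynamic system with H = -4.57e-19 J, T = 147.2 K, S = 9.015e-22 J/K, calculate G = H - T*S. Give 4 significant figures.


Step 1: T*S = 147.2 * 9.015e-22 = 1.327e-19 J
Step 2: G = H - T*S = -4.57e-19 - 1.327e-19
Step 3: G = -5.897e-19 J

-5.897e-19


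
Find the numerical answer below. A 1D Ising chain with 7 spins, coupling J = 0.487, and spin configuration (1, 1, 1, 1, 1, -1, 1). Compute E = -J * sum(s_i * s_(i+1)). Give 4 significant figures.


Step 1: Nearest-neighbor products: 1, 1, 1, 1, -1, -1
Step 2: Sum of products = 2
Step 3: E = -0.487 * 2 = -0.974

-0.974


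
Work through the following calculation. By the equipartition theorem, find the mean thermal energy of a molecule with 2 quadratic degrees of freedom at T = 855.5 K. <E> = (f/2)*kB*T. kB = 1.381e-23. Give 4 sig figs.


Step 1: f/2 = 2/2 = 1
Step 2: kB*T = 1.381e-23 * 855.5 = 1.181e-20
Step 3: <E> = 1 * 1.181e-20 = 1.181e-20 J

1.181e-20


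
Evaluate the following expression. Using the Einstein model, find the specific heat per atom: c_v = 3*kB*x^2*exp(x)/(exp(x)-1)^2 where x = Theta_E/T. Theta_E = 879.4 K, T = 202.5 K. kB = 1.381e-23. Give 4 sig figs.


Step 1: x = Theta_E/T = 879.4/202.5 = 4.343
Step 2: x^2 = 18.86
Step 3: exp(x) = 76.92
Step 4: c_v = 3*1.381e-23*18.86*76.92/(76.92-1)^2 = 1.043e-23

1.043e-23


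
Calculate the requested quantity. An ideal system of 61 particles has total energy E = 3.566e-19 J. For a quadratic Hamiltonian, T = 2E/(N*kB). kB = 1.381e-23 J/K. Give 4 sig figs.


Step 1: Numerator = 2*E = 2*3.566e-19 = 7.132e-19 J
Step 2: Denominator = N*kB = 61*1.381e-23 = 8.424e-22
Step 3: T = 7.132e-19 / 8.424e-22 = 846.6 K

846.6


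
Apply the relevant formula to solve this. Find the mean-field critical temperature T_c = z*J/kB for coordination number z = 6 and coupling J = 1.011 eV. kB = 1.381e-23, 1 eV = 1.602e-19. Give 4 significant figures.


Step 1: z*J = 6*1.011 = 6.066 eV
Step 2: Convert to Joules: 6.066*1.602e-19 = 9.718e-19 J
Step 3: T_c = 9.718e-19 / 1.381e-23 = 7.037e+04 K

7.037e+04


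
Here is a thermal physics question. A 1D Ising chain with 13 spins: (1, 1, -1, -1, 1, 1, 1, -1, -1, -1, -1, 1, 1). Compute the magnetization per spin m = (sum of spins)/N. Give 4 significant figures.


Step 1: Count up spins (+1): 7, down spins (-1): 6
Step 2: Total magnetization M = 7 - 6 = 1
Step 3: m = M/N = 1/13 = 0.07692

0.07692


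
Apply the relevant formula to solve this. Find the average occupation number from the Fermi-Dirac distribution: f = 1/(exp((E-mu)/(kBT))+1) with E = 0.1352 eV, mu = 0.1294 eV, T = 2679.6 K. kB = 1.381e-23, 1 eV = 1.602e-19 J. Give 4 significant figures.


Step 1: (E - mu) = 0.1352 - 0.1294 = 0.0058 eV
Step 2: Convert: (E-mu)*eV = 9.292e-22 J
Step 3: x = (E-mu)*eV/(kB*T) = 0.02511
Step 4: f = 1/(exp(0.02511)+1) = 0.4937

0.4937


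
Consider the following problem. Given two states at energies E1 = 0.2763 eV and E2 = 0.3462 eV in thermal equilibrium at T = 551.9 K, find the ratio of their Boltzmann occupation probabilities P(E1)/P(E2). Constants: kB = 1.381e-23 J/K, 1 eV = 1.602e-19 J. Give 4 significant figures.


Step 1: Compute energy difference dE = E1 - E2 = 0.2763 - 0.3462 = -0.0699 eV
Step 2: Convert to Joules: dE_J = -0.0699 * 1.602e-19 = -1.12e-20 J
Step 3: Compute exponent = -dE_J / (kB * T) = -(-1.12e-20) / (1.381e-23 * 551.9) = 1.469
Step 4: P(E1)/P(E2) = exp(1.469) = 4.346

4.346


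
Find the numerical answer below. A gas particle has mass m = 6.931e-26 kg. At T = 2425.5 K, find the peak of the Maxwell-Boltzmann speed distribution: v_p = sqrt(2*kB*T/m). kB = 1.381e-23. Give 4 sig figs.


Step 1: Numerator = 2*kB*T = 2*1.381e-23*2425.5 = 6.699e-20
Step 2: Ratio = 6.699e-20 / 6.931e-26 = 9.666e+05
Step 3: v_p = sqrt(9.666e+05) = 983.1 m/s

983.1


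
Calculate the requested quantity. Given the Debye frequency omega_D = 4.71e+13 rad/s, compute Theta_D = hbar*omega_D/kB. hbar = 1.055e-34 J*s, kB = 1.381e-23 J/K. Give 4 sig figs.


Step 1: hbar*omega_D = 1.055e-34 * 4.71e+13 = 4.969e-21 J
Step 2: Theta_D = 4.969e-21 / 1.381e-23
Step 3: Theta_D = 359.8 K

359.8


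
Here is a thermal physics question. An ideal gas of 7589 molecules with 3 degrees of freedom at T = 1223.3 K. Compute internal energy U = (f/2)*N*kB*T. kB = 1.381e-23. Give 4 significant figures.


Step 1: f/2 = 3/2 = 1.5
Step 2: N*kB*T = 7589*1.381e-23*1223.3 = 1.282e-16
Step 3: U = 1.5 * 1.282e-16 = 1.923e-16 J

1.923e-16


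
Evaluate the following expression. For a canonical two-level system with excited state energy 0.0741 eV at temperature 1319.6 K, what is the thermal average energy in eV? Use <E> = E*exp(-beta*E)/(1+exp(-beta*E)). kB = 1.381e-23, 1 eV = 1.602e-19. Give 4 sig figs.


Step 1: beta*E = 0.0741*1.602e-19/(1.381e-23*1319.6) = 0.6514
Step 2: exp(-beta*E) = 0.5213
Step 3: <E> = 0.0741*0.5213/(1+0.5213) = 0.02539 eV

0.02539


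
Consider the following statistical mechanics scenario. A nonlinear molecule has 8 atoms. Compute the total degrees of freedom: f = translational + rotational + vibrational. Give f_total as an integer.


Step 1: Translational DOF = 3
Step 2: Rotational DOF (nonlinear) = 3
Step 3: Vibrational DOF = 3*8 - 6 = 18
Step 4: Total = 3 + 3 + 18 = 24

24


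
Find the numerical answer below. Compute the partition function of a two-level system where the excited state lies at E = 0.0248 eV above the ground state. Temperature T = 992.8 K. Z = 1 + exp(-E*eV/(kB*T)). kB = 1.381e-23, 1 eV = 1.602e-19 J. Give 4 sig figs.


Step 1: Compute beta*E = E*eV/(kB*T) = 0.0248*1.602e-19/(1.381e-23*992.8) = 0.2898
Step 2: exp(-beta*E) = exp(-0.2898) = 0.7484
Step 3: Z = 1 + 0.7484 = 1.748

1.748


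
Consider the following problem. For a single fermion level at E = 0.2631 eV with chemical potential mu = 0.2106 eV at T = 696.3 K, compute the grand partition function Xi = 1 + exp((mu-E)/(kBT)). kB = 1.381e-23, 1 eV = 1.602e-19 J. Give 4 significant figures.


Step 1: (mu - E) = 0.2106 - 0.2631 = -0.0525 eV
Step 2: x = (mu-E)*eV/(kB*T) = -0.0525*1.602e-19/(1.381e-23*696.3) = -0.8746
Step 3: exp(x) = 0.417
Step 4: Xi = 1 + 0.417 = 1.417

1.417


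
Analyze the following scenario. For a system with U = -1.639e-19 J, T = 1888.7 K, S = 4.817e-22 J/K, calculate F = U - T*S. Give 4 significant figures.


Step 1: T*S = 1888.7 * 4.817e-22 = 9.098e-19 J
Step 2: F = U - T*S = -1.639e-19 - 9.098e-19
Step 3: F = -1.074e-18 J

-1.074e-18


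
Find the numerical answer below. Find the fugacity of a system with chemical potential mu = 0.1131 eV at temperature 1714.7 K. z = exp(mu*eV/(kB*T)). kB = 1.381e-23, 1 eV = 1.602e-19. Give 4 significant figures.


Step 1: Convert mu to Joules: 0.1131*1.602e-19 = 1.812e-20 J
Step 2: kB*T = 1.381e-23*1714.7 = 2.368e-20 J
Step 3: mu/(kB*T) = 0.7651
Step 4: z = exp(0.7651) = 2.149

2.149


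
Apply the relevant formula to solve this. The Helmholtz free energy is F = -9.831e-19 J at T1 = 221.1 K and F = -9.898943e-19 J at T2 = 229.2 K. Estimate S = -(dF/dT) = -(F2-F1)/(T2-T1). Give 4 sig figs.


Step 1: dF = F2 - F1 = -9.898943e-19 - (-9.831e-19) = -6.7943e-21 J
Step 2: dT = T2 - T1 = 229.2 - 221.1 = 8.1 K
Step 3: S = -dF/dT = -(-6.7943e-21)/8.1 = 8.388e-22 J/K

8.388e-22


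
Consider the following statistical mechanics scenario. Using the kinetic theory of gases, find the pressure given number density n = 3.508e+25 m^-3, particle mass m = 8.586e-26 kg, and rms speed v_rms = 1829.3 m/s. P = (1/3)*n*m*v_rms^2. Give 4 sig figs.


Step 1: v_rms^2 = 1829.3^2 = 3.346e+06
Step 2: n*m = 3.508e+25*8.586e-26 = 3.012
Step 3: P = (1/3)*3.012*3.346e+06 = 3.36e+06 Pa

3.36e+06


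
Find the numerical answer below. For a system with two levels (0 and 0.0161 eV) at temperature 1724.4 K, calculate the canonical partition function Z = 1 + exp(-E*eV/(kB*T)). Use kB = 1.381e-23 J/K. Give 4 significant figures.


Step 1: Compute beta*E = E*eV/(kB*T) = 0.0161*1.602e-19/(1.381e-23*1724.4) = 0.1083
Step 2: exp(-beta*E) = exp(-0.1083) = 0.8974
Step 3: Z = 1 + 0.8974 = 1.897

1.897


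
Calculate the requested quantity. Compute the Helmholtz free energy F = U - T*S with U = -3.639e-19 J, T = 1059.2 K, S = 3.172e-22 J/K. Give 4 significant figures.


Step 1: T*S = 1059.2 * 3.172e-22 = 3.36e-19 J
Step 2: F = U - T*S = -3.639e-19 - 3.36e-19
Step 3: F = -6.999e-19 J

-6.999e-19


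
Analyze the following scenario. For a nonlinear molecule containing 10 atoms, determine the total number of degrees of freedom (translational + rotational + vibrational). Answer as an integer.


Step 1: Translational DOF = 3
Step 2: Rotational DOF (nonlinear) = 3
Step 3: Vibrational DOF = 3*10 - 6 = 24
Step 4: Total = 3 + 3 + 24 = 30

30


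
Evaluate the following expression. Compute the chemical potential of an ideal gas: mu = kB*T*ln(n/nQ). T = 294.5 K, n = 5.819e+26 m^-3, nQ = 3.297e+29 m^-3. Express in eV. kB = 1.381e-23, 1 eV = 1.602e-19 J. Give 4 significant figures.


Step 1: n/nQ = 5.819e+26/3.297e+29 = 0.001765
Step 2: ln(n/nQ) = -6.34
Step 3: mu = kB*T*ln(n/nQ) = 4.067e-21*-6.34 = -2.578e-20 J
Step 4: Convert to eV: -2.578e-20/1.602e-19 = -0.1609 eV

-0.1609


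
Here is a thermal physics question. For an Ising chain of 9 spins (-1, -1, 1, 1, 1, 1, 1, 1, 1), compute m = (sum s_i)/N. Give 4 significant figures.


Step 1: Count up spins (+1): 7, down spins (-1): 2
Step 2: Total magnetization M = 7 - 2 = 5
Step 3: m = M/N = 5/9 = 0.5556

0.5556


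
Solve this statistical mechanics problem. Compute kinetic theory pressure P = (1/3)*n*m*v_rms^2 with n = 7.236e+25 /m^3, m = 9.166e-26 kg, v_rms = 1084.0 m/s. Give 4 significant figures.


Step 1: v_rms^2 = 1084.0^2 = 1.175e+06
Step 2: n*m = 7.236e+25*9.166e-26 = 6.633
Step 3: P = (1/3)*6.633*1.175e+06 = 2.598e+06 Pa

2.598e+06


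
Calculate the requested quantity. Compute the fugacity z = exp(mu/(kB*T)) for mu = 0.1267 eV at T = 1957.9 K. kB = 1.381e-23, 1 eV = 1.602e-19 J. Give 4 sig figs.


Step 1: Convert mu to Joules: 0.1267*1.602e-19 = 2.03e-20 J
Step 2: kB*T = 1.381e-23*1957.9 = 2.704e-20 J
Step 3: mu/(kB*T) = 0.7507
Step 4: z = exp(0.7507) = 2.118

2.118


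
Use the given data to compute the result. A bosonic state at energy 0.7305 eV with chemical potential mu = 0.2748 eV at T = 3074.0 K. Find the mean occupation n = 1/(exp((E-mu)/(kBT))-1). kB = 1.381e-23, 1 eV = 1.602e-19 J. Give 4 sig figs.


Step 1: (E - mu) = 0.4557 eV
Step 2: x = (E-mu)*eV/(kB*T) = 0.4557*1.602e-19/(1.381e-23*3074.0) = 1.72
Step 3: exp(x) = 5.583
Step 4: n = 1/(exp(x)-1) = 0.2182

0.2182


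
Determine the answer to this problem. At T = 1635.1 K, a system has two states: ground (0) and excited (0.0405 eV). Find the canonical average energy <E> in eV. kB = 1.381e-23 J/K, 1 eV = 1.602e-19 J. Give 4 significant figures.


Step 1: beta*E = 0.0405*1.602e-19/(1.381e-23*1635.1) = 0.2873
Step 2: exp(-beta*E) = 0.7503
Step 3: <E> = 0.0405*0.7503/(1+0.7503) = 0.01736 eV

0.01736


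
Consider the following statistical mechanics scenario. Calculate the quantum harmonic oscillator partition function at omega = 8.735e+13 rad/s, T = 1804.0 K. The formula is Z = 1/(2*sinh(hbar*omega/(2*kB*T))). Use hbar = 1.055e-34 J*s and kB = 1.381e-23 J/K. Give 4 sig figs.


Step 1: Compute x = hbar*omega/(kB*T) = 1.055e-34*8.735e+13/(1.381e-23*1804.0) = 0.3699
Step 2: x/2 = 0.185
Step 3: sinh(x/2) = 0.186
Step 4: Z = 1/(2*0.186) = 2.688

2.688


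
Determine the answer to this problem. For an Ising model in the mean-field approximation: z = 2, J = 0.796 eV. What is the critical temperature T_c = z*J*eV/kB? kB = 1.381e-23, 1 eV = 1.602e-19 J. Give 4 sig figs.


Step 1: z*J = 2*0.796 = 1.592 eV
Step 2: Convert to Joules: 1.592*1.602e-19 = 2.55e-19 J
Step 3: T_c = 2.55e-19 / 1.381e-23 = 1.847e+04 K

1.847e+04


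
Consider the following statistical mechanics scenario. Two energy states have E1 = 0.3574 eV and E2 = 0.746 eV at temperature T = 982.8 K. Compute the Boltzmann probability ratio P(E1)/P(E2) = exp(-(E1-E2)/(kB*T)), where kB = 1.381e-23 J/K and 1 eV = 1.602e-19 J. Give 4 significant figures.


Step 1: Compute energy difference dE = E1 - E2 = 0.3574 - 0.746 = -0.3886 eV
Step 2: Convert to Joules: dE_J = -0.3886 * 1.602e-19 = -6.225e-20 J
Step 3: Compute exponent = -dE_J / (kB * T) = -(-6.225e-20) / (1.381e-23 * 982.8) = 4.587
Step 4: P(E1)/P(E2) = exp(4.587) = 98.18

98.18


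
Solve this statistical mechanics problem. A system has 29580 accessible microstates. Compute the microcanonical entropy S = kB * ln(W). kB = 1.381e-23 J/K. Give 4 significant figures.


Step 1: ln(W) = ln(29580) = 10.29
Step 2: S = kB * ln(W) = 1.381e-23 * 10.29
Step 3: S = 1.422e-22 J/K

1.422e-22


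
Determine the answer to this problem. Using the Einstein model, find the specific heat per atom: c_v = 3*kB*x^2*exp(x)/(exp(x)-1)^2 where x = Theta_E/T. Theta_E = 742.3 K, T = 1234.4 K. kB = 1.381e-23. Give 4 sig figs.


Step 1: x = Theta_E/T = 742.3/1234.4 = 0.6013
Step 2: x^2 = 0.3616
Step 3: exp(x) = 1.825
Step 4: c_v = 3*1.381e-23*0.3616*1.825/(1.825-1)^2 = 4.02e-23

4.02e-23


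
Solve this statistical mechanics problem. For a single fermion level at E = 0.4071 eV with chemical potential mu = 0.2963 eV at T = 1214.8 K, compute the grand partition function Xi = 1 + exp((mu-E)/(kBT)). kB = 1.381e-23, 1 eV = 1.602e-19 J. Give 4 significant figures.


Step 1: (mu - E) = 0.2963 - 0.4071 = -0.1108 eV
Step 2: x = (mu-E)*eV/(kB*T) = -0.1108*1.602e-19/(1.381e-23*1214.8) = -1.058
Step 3: exp(x) = 0.3471
Step 4: Xi = 1 + 0.3471 = 1.347

1.347


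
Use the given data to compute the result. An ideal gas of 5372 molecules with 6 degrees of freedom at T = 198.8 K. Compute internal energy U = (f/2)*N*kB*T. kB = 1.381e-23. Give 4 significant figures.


Step 1: f/2 = 6/2 = 3.0
Step 2: N*kB*T = 5372*1.381e-23*198.8 = 1.475e-17
Step 3: U = 3.0 * 1.475e-17 = 4.425e-17 J

4.425e-17


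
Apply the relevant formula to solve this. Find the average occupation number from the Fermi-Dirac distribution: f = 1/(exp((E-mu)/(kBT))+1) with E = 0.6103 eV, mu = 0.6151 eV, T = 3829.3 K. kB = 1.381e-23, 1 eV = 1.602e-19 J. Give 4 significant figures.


Step 1: (E - mu) = 0.6103 - 0.6151 = -0.0048 eV
Step 2: Convert: (E-mu)*eV = -7.69e-22 J
Step 3: x = (E-mu)*eV/(kB*T) = -0.01454
Step 4: f = 1/(exp(-0.01454)+1) = 0.5036

0.5036


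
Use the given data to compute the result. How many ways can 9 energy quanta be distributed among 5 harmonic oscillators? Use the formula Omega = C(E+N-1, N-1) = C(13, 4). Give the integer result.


Step 1: Use binomial coefficient C(13, 4)
Step 2: Numerator = 13! / 9!
Step 3: Denominator = 4!
Step 4: Omega = 715

715


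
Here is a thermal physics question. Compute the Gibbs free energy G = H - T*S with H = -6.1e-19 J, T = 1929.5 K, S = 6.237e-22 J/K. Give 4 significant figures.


Step 1: T*S = 1929.5 * 6.237e-22 = 1.203e-18 J
Step 2: G = H - T*S = -6.1e-19 - 1.203e-18
Step 3: G = -1.813e-18 J

-1.813e-18


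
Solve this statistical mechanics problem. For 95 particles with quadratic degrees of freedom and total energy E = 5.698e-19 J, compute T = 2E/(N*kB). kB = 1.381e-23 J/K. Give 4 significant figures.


Step 1: Numerator = 2*E = 2*5.698e-19 = 1.14e-18 J
Step 2: Denominator = N*kB = 95*1.381e-23 = 1.312e-21
Step 3: T = 1.14e-18 / 1.312e-21 = 868.6 K

868.6


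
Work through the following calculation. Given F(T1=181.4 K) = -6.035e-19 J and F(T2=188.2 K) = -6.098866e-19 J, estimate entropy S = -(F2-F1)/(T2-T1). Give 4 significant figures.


Step 1: dF = F2 - F1 = -6.098866e-19 - (-6.035e-19) = -6.3866e-21 J
Step 2: dT = T2 - T1 = 188.2 - 181.4 = 6.8 K
Step 3: S = -dF/dT = -(-6.3866e-21)/6.8 = 9.392e-22 J/K

9.392e-22


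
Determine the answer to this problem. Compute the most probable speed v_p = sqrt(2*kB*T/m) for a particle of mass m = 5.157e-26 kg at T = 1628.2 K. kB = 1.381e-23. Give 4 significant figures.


Step 1: Numerator = 2*kB*T = 2*1.381e-23*1628.2 = 4.497e-20
Step 2: Ratio = 4.497e-20 / 5.157e-26 = 8.72e+05
Step 3: v_p = sqrt(8.72e+05) = 933.8 m/s

933.8


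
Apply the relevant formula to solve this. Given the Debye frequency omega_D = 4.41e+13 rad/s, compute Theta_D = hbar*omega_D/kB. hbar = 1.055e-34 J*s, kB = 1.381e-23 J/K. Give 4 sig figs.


Step 1: hbar*omega_D = 1.055e-34 * 4.41e+13 = 4.653e-21 J
Step 2: Theta_D = 4.653e-21 / 1.381e-23
Step 3: Theta_D = 336.9 K

336.9


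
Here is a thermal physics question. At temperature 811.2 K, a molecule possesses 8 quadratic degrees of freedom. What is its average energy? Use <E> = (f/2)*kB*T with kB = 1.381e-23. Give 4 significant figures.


Step 1: f/2 = 8/2 = 4
Step 2: kB*T = 1.381e-23 * 811.2 = 1.12e-20
Step 3: <E> = 4 * 1.12e-20 = 4.481e-20 J

4.481e-20


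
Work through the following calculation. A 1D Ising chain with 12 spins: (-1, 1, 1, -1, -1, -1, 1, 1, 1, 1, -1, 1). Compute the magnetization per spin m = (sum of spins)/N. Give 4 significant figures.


Step 1: Count up spins (+1): 7, down spins (-1): 5
Step 2: Total magnetization M = 7 - 5 = 2
Step 3: m = M/N = 2/12 = 0.1667

0.1667


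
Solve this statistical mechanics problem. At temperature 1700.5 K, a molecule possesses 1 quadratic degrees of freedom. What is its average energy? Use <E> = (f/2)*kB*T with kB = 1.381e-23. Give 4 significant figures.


Step 1: f/2 = 1/2 = 0.5
Step 2: kB*T = 1.381e-23 * 1700.5 = 2.348e-20
Step 3: <E> = 0.5 * 2.348e-20 = 1.174e-20 J

1.174e-20


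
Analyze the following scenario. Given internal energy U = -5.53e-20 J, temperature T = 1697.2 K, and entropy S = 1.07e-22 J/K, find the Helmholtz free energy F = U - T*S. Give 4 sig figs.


Step 1: T*S = 1697.2 * 1.07e-22 = 1.816e-19 J
Step 2: F = U - T*S = -5.53e-20 - 1.816e-19
Step 3: F = -2.369e-19 J

-2.369e-19


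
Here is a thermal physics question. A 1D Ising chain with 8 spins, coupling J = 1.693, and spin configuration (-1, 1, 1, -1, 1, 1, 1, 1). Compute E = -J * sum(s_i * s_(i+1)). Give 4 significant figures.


Step 1: Nearest-neighbor products: -1, 1, -1, -1, 1, 1, 1
Step 2: Sum of products = 1
Step 3: E = -1.693 * 1 = -1.693

-1.693


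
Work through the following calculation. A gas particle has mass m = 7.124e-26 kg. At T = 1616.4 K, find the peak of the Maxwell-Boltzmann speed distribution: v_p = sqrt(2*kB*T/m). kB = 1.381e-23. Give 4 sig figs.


Step 1: Numerator = 2*kB*T = 2*1.381e-23*1616.4 = 4.464e-20
Step 2: Ratio = 4.464e-20 / 7.124e-26 = 6.267e+05
Step 3: v_p = sqrt(6.267e+05) = 791.6 m/s

791.6


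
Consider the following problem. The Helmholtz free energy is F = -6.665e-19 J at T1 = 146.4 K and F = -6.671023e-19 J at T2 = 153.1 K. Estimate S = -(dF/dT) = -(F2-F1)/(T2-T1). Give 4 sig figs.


Step 1: dF = F2 - F1 = -6.671023e-19 - (-6.665e-19) = -6.023e-22 J
Step 2: dT = T2 - T1 = 153.1 - 146.4 = 6.7 K
Step 3: S = -dF/dT = -(-6.023e-22)/6.7 = 8.99e-23 J/K

8.99e-23


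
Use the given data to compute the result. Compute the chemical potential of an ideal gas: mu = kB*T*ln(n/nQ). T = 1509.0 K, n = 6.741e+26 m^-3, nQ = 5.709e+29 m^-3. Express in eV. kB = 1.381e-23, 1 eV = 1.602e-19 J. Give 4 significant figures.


Step 1: n/nQ = 6.741e+26/5.709e+29 = 0.001181
Step 2: ln(n/nQ) = -6.742
Step 3: mu = kB*T*ln(n/nQ) = 2.084e-20*-6.742 = -1.405e-19 J
Step 4: Convert to eV: -1.405e-19/1.602e-19 = -0.877 eV

-0.877


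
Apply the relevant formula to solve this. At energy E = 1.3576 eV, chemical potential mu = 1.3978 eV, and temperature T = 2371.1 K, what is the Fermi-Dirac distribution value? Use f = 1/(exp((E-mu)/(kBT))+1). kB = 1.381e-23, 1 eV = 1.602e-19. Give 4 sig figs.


Step 1: (E - mu) = 1.3576 - 1.3978 = -0.0402 eV
Step 2: Convert: (E-mu)*eV = -6.44e-21 J
Step 3: x = (E-mu)*eV/(kB*T) = -0.1967
Step 4: f = 1/(exp(-0.1967)+1) = 0.549

0.549


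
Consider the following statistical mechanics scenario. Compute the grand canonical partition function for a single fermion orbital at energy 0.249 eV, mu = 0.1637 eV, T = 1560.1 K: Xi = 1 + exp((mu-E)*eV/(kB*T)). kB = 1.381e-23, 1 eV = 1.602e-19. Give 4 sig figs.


Step 1: (mu - E) = 0.1637 - 0.249 = -0.0853 eV
Step 2: x = (mu-E)*eV/(kB*T) = -0.0853*1.602e-19/(1.381e-23*1560.1) = -0.6343
Step 3: exp(x) = 0.5303
Step 4: Xi = 1 + 0.5303 = 1.53

1.53


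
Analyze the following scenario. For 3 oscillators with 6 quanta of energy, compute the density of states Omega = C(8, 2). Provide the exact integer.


Step 1: Use binomial coefficient C(8, 2)
Step 2: Numerator = 8! / 6!
Step 3: Denominator = 2!
Step 4: Omega = 28

28


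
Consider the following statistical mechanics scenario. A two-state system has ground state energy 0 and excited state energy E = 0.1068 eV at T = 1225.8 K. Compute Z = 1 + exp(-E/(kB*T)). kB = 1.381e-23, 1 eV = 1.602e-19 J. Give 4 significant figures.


Step 1: Compute beta*E = E*eV/(kB*T) = 0.1068*1.602e-19/(1.381e-23*1225.8) = 1.011
Step 2: exp(-beta*E) = exp(-1.011) = 0.364
Step 3: Z = 1 + 0.364 = 1.364

1.364


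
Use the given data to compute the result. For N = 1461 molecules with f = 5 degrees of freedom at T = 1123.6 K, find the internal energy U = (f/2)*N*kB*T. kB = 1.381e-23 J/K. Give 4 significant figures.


Step 1: f/2 = 5/2 = 2.5
Step 2: N*kB*T = 1461*1.381e-23*1123.6 = 2.267e-17
Step 3: U = 2.5 * 2.267e-17 = 5.668e-17 J

5.668e-17


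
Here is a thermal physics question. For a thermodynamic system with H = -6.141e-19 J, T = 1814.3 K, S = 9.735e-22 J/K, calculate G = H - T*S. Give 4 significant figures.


Step 1: T*S = 1814.3 * 9.735e-22 = 1.766e-18 J
Step 2: G = H - T*S = -6.141e-19 - 1.766e-18
Step 3: G = -2.38e-18 J

-2.38e-18


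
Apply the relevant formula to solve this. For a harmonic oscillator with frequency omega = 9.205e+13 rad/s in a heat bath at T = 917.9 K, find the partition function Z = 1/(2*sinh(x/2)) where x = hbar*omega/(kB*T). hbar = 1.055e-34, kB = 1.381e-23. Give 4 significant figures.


Step 1: Compute x = hbar*omega/(kB*T) = 1.055e-34*9.205e+13/(1.381e-23*917.9) = 0.7661
Step 2: x/2 = 0.3831
Step 3: sinh(x/2) = 0.3925
Step 4: Z = 1/(2*0.3925) = 1.274

1.274


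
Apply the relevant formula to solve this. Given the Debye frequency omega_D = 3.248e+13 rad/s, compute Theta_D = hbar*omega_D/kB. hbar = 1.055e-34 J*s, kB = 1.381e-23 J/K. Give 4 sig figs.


Step 1: hbar*omega_D = 1.055e-34 * 3.248e+13 = 3.427e-21 J
Step 2: Theta_D = 3.427e-21 / 1.381e-23
Step 3: Theta_D = 248.1 K

248.1


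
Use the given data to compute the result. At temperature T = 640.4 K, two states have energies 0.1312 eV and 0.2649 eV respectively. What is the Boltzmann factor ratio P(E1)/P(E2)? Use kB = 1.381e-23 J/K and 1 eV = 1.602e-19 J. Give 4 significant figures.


Step 1: Compute energy difference dE = E1 - E2 = 0.1312 - 0.2649 = -0.1337 eV
Step 2: Convert to Joules: dE_J = -0.1337 * 1.602e-19 = -2.142e-20 J
Step 3: Compute exponent = -dE_J / (kB * T) = -(-2.142e-20) / (1.381e-23 * 640.4) = 2.422
Step 4: P(E1)/P(E2) = exp(2.422) = 11.27

11.27


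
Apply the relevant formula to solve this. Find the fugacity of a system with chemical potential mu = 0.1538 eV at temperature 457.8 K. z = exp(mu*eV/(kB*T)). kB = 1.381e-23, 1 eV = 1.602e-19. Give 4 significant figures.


Step 1: Convert mu to Joules: 0.1538*1.602e-19 = 2.464e-20 J
Step 2: kB*T = 1.381e-23*457.8 = 6.322e-21 J
Step 3: mu/(kB*T) = 3.897
Step 4: z = exp(3.897) = 49.26

49.26


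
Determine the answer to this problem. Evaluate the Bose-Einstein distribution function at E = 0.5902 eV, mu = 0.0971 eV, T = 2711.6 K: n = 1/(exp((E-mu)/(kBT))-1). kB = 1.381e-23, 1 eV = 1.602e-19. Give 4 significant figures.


Step 1: (E - mu) = 0.4931 eV
Step 2: x = (E-mu)*eV/(kB*T) = 0.4931*1.602e-19/(1.381e-23*2711.6) = 2.109
Step 3: exp(x) = 8.244
Step 4: n = 1/(exp(x)-1) = 0.138

0.138


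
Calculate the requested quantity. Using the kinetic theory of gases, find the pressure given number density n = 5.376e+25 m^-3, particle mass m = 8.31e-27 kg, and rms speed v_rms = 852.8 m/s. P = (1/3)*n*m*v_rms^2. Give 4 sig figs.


Step 1: v_rms^2 = 852.8^2 = 7.273e+05
Step 2: n*m = 5.376e+25*8.31e-27 = 0.4467
Step 3: P = (1/3)*0.4467*7.273e+05 = 1.083e+05 Pa

1.083e+05


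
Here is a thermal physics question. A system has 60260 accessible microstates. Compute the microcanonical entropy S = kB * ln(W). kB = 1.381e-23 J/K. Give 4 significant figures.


Step 1: ln(W) = ln(60260) = 11.01
Step 2: S = kB * ln(W) = 1.381e-23 * 11.01
Step 3: S = 1.52e-22 J/K

1.52e-22


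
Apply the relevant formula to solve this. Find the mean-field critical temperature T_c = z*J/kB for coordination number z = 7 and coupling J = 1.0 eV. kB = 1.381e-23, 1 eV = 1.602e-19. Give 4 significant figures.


Step 1: z*J = 7*1.0 = 7 eV
Step 2: Convert to Joules: 7*1.602e-19 = 1.121e-18 J
Step 3: T_c = 1.121e-18 / 1.381e-23 = 8.12e+04 K

8.12e+04


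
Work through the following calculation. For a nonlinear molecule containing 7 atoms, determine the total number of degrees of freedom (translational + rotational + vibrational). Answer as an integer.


Step 1: Translational DOF = 3
Step 2: Rotational DOF (nonlinear) = 3
Step 3: Vibrational DOF = 3*7 - 6 = 15
Step 4: Total = 3 + 3 + 15 = 21

21


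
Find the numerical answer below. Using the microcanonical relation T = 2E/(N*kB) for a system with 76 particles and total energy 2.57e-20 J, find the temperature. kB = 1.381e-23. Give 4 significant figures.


Step 1: Numerator = 2*E = 2*2.57e-20 = 5.14e-20 J
Step 2: Denominator = N*kB = 76*1.381e-23 = 1.05e-21
Step 3: T = 5.14e-20 / 1.05e-21 = 48.97 K

48.97


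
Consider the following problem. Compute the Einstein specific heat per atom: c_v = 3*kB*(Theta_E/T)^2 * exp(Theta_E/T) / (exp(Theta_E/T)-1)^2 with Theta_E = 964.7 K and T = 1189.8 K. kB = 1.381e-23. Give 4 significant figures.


Step 1: x = Theta_E/T = 964.7/1189.8 = 0.8108
Step 2: x^2 = 0.6574
Step 3: exp(x) = 2.25
Step 4: c_v = 3*1.381e-23*0.6574*2.25/(2.25-1)^2 = 3.923e-23

3.923e-23


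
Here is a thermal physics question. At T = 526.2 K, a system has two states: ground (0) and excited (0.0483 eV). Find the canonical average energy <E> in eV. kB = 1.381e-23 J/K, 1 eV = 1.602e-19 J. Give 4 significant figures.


Step 1: beta*E = 0.0483*1.602e-19/(1.381e-23*526.2) = 1.065
Step 2: exp(-beta*E) = 0.3448
Step 3: <E> = 0.0483*0.3448/(1+0.3448) = 0.01238 eV

0.01238


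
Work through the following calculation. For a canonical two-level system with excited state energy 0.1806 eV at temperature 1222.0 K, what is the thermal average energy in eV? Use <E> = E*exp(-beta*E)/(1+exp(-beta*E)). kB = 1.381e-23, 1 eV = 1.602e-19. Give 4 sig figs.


Step 1: beta*E = 0.1806*1.602e-19/(1.381e-23*1222.0) = 1.714
Step 2: exp(-beta*E) = 0.1801
Step 3: <E> = 0.1806*0.1801/(1+0.1801) = 0.02756 eV

0.02756


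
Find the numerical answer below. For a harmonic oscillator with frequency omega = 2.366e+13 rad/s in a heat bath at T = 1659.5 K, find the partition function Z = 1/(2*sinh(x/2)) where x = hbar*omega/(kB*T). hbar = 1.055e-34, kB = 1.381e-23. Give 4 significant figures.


Step 1: Compute x = hbar*omega/(kB*T) = 1.055e-34*2.366e+13/(1.381e-23*1659.5) = 0.1089
Step 2: x/2 = 0.05446
Step 3: sinh(x/2) = 0.05449
Step 4: Z = 1/(2*0.05449) = 9.177

9.177


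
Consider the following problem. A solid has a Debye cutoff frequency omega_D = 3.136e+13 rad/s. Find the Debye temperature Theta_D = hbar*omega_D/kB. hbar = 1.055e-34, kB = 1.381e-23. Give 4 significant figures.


Step 1: hbar*omega_D = 1.055e-34 * 3.136e+13 = 3.308e-21 J
Step 2: Theta_D = 3.308e-21 / 1.381e-23
Step 3: Theta_D = 239.6 K

239.6


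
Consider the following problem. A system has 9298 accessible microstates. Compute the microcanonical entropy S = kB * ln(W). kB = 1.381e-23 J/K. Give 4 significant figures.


Step 1: ln(W) = ln(9298) = 9.138
Step 2: S = kB * ln(W) = 1.381e-23 * 9.138
Step 3: S = 1.262e-22 J/K

1.262e-22


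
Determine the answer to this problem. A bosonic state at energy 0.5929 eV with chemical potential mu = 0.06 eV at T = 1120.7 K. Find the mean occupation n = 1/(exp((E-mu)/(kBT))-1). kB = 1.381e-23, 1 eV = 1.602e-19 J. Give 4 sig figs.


Step 1: (E - mu) = 0.5329 eV
Step 2: x = (E-mu)*eV/(kB*T) = 0.5329*1.602e-19/(1.381e-23*1120.7) = 5.516
Step 3: exp(x) = 248.6
Step 4: n = 1/(exp(x)-1) = 0.004038

0.004038


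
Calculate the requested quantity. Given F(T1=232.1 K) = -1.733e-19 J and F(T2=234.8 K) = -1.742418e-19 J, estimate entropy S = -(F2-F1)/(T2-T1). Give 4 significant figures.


Step 1: dF = F2 - F1 = -1.742418e-19 - (-1.733e-19) = -9.418e-22 J
Step 2: dT = T2 - T1 = 234.8 - 232.1 = 2.7 K
Step 3: S = -dF/dT = -(-9.418e-22)/2.7 = 3.488e-22 J/K

3.488e-22


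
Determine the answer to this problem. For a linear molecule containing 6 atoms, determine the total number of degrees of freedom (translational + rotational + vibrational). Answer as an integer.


Step 1: Translational DOF = 3
Step 2: Rotational DOF (linear) = 2
Step 3: Vibrational DOF = 3*6 - 5 = 13
Step 4: Total = 3 + 2 + 13 = 18

18


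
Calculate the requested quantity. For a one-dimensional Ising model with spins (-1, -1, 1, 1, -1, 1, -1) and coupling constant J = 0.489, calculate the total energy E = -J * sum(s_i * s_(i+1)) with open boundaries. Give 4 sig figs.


Step 1: Nearest-neighbor products: 1, -1, 1, -1, -1, -1
Step 2: Sum of products = -2
Step 3: E = -0.489 * -2 = 0.978

0.978


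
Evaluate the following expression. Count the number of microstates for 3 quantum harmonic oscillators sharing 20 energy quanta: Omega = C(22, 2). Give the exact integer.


Step 1: Use binomial coefficient C(22, 2)
Step 2: Numerator = 22! / 20!
Step 3: Denominator = 2!
Step 4: Omega = 231

231


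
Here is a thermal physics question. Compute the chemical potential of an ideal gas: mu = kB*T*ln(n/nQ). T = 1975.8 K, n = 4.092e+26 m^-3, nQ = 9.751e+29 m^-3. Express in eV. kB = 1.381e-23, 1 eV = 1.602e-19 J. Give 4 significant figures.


Step 1: n/nQ = 4.092e+26/9.751e+29 = 0.0004196
Step 2: ln(n/nQ) = -7.776
Step 3: mu = kB*T*ln(n/nQ) = 2.729e-20*-7.776 = -2.122e-19 J
Step 4: Convert to eV: -2.122e-19/1.602e-19 = -1.324 eV

-1.324


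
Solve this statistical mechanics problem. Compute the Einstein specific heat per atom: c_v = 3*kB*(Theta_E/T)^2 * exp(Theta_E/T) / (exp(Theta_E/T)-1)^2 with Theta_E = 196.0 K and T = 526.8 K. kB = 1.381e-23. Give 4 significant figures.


Step 1: x = Theta_E/T = 196.0/526.8 = 0.3721
Step 2: x^2 = 0.1384
Step 3: exp(x) = 1.451
Step 4: c_v = 3*1.381e-23*0.1384*1.451/(1.451-1)^2 = 4.096e-23

4.096e-23


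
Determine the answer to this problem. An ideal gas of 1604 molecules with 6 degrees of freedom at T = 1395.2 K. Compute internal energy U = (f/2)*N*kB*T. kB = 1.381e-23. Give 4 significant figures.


Step 1: f/2 = 6/2 = 3.0
Step 2: N*kB*T = 1604*1.381e-23*1395.2 = 3.091e-17
Step 3: U = 3.0 * 3.091e-17 = 9.272e-17 J

9.272e-17


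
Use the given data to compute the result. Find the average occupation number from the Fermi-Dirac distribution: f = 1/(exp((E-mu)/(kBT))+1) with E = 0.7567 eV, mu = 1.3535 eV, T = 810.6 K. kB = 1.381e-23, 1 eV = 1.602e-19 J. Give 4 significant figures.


Step 1: (E - mu) = 0.7567 - 1.3535 = -0.5968 eV
Step 2: Convert: (E-mu)*eV = -9.561e-20 J
Step 3: x = (E-mu)*eV/(kB*T) = -8.541
Step 4: f = 1/(exp(-8.541)+1) = 0.9998

0.9998


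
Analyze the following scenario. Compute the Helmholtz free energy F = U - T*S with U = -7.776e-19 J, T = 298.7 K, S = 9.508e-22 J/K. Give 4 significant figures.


Step 1: T*S = 298.7 * 9.508e-22 = 2.84e-19 J
Step 2: F = U - T*S = -7.776e-19 - 2.84e-19
Step 3: F = -1.062e-18 J

-1.062e-18


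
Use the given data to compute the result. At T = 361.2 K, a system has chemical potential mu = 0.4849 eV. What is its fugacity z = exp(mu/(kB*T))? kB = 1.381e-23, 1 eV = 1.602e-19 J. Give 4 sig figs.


Step 1: Convert mu to Joules: 0.4849*1.602e-19 = 7.768e-20 J
Step 2: kB*T = 1.381e-23*361.2 = 4.988e-21 J
Step 3: mu/(kB*T) = 15.57
Step 4: z = exp(15.57) = 5.798e+06

5.798e+06


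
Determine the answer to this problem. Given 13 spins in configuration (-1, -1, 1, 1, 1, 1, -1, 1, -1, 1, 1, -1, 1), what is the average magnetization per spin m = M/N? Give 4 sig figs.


Step 1: Count up spins (+1): 8, down spins (-1): 5
Step 2: Total magnetization M = 8 - 5 = 3
Step 3: m = M/N = 3/13 = 0.2308

0.2308


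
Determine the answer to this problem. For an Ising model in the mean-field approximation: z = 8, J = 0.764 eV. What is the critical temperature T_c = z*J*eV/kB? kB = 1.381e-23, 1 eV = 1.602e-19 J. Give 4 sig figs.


Step 1: z*J = 8*0.764 = 6.112 eV
Step 2: Convert to Joules: 6.112*1.602e-19 = 9.791e-19 J
Step 3: T_c = 9.791e-19 / 1.381e-23 = 7.09e+04 K

7.09e+04


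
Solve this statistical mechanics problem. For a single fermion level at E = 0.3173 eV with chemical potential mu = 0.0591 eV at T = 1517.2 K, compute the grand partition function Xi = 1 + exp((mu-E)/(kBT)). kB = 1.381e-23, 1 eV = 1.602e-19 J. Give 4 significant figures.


Step 1: (mu - E) = 0.0591 - 0.3173 = -0.2582 eV
Step 2: x = (mu-E)*eV/(kB*T) = -0.2582*1.602e-19/(1.381e-23*1517.2) = -1.974
Step 3: exp(x) = 0.1389
Step 4: Xi = 1 + 0.1389 = 1.139

1.139


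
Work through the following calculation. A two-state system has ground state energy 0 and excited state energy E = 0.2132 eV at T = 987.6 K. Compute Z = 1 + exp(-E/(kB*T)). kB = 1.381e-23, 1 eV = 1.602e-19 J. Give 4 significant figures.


Step 1: Compute beta*E = E*eV/(kB*T) = 0.2132*1.602e-19/(1.381e-23*987.6) = 2.504
Step 2: exp(-beta*E) = exp(-2.504) = 0.08174
Step 3: Z = 1 + 0.08174 = 1.082

1.082


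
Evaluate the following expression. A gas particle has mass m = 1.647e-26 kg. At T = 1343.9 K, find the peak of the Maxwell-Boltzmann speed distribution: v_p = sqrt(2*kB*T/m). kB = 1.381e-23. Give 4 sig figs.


Step 1: Numerator = 2*kB*T = 2*1.381e-23*1343.9 = 3.712e-20
Step 2: Ratio = 3.712e-20 / 1.647e-26 = 2.254e+06
Step 3: v_p = sqrt(2.254e+06) = 1501 m/s

1501


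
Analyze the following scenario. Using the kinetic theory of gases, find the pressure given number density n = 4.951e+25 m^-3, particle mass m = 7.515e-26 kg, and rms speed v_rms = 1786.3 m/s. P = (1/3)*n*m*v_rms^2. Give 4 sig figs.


Step 1: v_rms^2 = 1786.3^2 = 3.191e+06
Step 2: n*m = 4.951e+25*7.515e-26 = 3.721
Step 3: P = (1/3)*3.721*3.191e+06 = 3.957e+06 Pa

3.957e+06


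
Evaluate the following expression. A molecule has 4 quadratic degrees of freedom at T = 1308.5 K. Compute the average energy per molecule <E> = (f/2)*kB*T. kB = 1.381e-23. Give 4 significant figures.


Step 1: f/2 = 4/2 = 2
Step 2: kB*T = 1.381e-23 * 1308.5 = 1.807e-20
Step 3: <E> = 2 * 1.807e-20 = 3.614e-20 J

3.614e-20


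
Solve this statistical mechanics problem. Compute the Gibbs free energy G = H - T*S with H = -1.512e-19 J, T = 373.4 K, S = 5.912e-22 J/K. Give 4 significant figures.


Step 1: T*S = 373.4 * 5.912e-22 = 2.208e-19 J
Step 2: G = H - T*S = -1.512e-19 - 2.208e-19
Step 3: G = -3.72e-19 J

-3.72e-19


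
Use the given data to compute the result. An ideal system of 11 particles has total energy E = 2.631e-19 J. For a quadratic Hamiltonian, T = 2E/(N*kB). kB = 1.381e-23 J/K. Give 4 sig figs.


Step 1: Numerator = 2*E = 2*2.631e-19 = 5.262e-19 J
Step 2: Denominator = N*kB = 11*1.381e-23 = 1.519e-22
Step 3: T = 5.262e-19 / 1.519e-22 = 3464 K

3464


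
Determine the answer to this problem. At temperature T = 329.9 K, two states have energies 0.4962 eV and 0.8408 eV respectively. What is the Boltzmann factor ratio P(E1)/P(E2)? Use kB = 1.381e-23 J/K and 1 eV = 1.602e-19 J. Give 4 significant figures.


Step 1: Compute energy difference dE = E1 - E2 = 0.4962 - 0.8408 = -0.3446 eV
Step 2: Convert to Joules: dE_J = -0.3446 * 1.602e-19 = -5.52e-20 J
Step 3: Compute exponent = -dE_J / (kB * T) = -(-5.52e-20) / (1.381e-23 * 329.9) = 12.12
Step 4: P(E1)/P(E2) = exp(12.12) = 1.83e+05

1.83e+05


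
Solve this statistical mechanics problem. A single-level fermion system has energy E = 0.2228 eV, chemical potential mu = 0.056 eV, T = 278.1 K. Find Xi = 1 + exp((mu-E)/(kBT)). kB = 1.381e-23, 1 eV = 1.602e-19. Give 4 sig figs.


Step 1: (mu - E) = 0.056 - 0.2228 = -0.1668 eV
Step 2: x = (mu-E)*eV/(kB*T) = -0.1668*1.602e-19/(1.381e-23*278.1) = -6.958
Step 3: exp(x) = 0.0009513
Step 4: Xi = 1 + 0.0009513 = 1.001

1.001


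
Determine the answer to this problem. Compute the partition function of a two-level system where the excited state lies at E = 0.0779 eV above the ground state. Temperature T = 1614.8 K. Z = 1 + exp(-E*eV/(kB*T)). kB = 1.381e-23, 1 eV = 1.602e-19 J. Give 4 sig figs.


Step 1: Compute beta*E = E*eV/(kB*T) = 0.0779*1.602e-19/(1.381e-23*1614.8) = 0.5596
Step 2: exp(-beta*E) = exp(-0.5596) = 0.5714
Step 3: Z = 1 + 0.5714 = 1.571

1.571


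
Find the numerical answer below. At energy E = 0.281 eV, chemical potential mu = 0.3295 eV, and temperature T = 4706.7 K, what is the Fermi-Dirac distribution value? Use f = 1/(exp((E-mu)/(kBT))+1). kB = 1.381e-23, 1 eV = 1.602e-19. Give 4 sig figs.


Step 1: (E - mu) = 0.281 - 0.3295 = -0.0485 eV
Step 2: Convert: (E-mu)*eV = -7.77e-21 J
Step 3: x = (E-mu)*eV/(kB*T) = -0.1195
Step 4: f = 1/(exp(-0.1195)+1) = 0.5298

0.5298


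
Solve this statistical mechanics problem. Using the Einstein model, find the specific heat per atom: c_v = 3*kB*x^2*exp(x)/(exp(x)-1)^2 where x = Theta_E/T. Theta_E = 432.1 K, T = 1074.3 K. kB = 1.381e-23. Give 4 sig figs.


Step 1: x = Theta_E/T = 432.1/1074.3 = 0.4022
Step 2: x^2 = 0.1618
Step 3: exp(x) = 1.495
Step 4: c_v = 3*1.381e-23*0.1618*1.495/(1.495-1)^2 = 4.088e-23

4.088e-23


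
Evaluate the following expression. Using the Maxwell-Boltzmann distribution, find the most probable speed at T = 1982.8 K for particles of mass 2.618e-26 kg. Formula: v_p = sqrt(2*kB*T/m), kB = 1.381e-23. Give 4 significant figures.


Step 1: Numerator = 2*kB*T = 2*1.381e-23*1982.8 = 5.476e-20
Step 2: Ratio = 5.476e-20 / 2.618e-26 = 2.092e+06
Step 3: v_p = sqrt(2.092e+06) = 1446 m/s

1446


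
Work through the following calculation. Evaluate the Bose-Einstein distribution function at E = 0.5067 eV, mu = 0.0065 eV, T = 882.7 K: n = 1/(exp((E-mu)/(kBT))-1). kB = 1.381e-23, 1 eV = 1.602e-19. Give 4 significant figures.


Step 1: (E - mu) = 0.5002 eV
Step 2: x = (E-mu)*eV/(kB*T) = 0.5002*1.602e-19/(1.381e-23*882.7) = 6.574
Step 3: exp(x) = 715.9
Step 4: n = 1/(exp(x)-1) = 0.001399

0.001399
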